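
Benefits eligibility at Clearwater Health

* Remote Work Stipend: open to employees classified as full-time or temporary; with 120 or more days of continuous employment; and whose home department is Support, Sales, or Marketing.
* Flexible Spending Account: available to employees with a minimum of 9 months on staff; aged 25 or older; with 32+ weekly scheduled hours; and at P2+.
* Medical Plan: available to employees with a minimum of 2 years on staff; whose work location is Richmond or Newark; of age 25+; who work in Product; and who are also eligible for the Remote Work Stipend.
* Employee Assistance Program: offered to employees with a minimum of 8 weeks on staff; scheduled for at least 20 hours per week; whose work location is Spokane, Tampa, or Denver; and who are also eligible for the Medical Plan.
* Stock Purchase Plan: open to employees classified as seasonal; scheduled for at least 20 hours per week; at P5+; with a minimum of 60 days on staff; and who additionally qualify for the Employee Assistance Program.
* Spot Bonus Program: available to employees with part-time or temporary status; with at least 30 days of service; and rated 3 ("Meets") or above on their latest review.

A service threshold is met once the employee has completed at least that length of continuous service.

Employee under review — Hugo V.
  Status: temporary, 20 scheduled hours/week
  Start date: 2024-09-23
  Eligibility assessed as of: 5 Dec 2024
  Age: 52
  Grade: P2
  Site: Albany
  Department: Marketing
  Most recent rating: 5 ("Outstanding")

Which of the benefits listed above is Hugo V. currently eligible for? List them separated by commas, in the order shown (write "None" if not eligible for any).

Spot Bonus Program

Service from 2024-09-23 to 5 Dec 2024: 73 days.
Remote Work Stipend — status temporary ✓; service 73 days < 120 days ✗ → not eligible.
Flexible Spending Account — service 73 days < 9 months (≈270 days) ✗ → not eligible.
Medical Plan — service 73 days < 2 years (≈730 days) ✗ → not eligible.
Employee Assistance Program — service 73 days ≥ 8 weeks (≈56 days) ✓; 20 hrs/wk ≥ 20 ✓; site Albany ✗ (not Spokane, Tampa, or Denver) → not eligible.
Stock Purchase Plan — status temporary ✗ (requires seasonal) → not eligible.
Spot Bonus Program — status temporary ✓; service 73 days ≥ 30 days ✓; rating 5 ≥ 3 ✓ → eligible.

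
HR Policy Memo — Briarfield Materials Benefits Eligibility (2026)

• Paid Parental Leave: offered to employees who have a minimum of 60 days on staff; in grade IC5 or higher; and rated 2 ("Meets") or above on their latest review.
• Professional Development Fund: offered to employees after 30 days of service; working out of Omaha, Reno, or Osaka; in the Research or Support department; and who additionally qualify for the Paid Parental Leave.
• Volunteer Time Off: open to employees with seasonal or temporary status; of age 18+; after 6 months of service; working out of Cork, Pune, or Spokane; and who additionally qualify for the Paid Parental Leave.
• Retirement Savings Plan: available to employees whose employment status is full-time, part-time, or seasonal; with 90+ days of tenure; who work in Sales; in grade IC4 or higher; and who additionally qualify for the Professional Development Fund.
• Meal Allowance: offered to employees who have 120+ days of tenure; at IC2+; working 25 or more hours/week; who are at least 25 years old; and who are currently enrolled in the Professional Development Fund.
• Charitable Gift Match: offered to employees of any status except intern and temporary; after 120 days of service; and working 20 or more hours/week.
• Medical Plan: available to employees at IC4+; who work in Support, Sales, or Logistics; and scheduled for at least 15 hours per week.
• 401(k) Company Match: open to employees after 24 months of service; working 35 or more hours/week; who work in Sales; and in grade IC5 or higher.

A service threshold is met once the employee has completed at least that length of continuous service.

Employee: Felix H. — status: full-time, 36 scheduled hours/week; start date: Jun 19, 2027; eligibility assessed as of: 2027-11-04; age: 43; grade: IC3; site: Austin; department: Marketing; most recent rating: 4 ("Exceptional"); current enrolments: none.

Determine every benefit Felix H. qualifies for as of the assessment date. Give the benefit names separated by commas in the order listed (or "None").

Charitable Gift Match

Service from Jun 19, 2027 to 2027-11-04: 138 days.
Paid Parental Leave — service 138 days ≥ 60 days ✓; grade IC3 < IC5 ✗ → not eligible.
Professional Development Fund — service 138 days ≥ 30 days ✓; site Austin ✗ (not Omaha, Reno, or Osaka) → not eligible.
Volunteer Time Off — status full-time ✗ (requires seasonal or temporary) → not eligible.
Retirement Savings Plan — status full-time ✓; service 138 days ≥ 90 days ✓; dept Marketing ✗ → not eligible.
Meal Allowance — service 138 days ≥ 120 days ✓; grade IC3 ≥ IC2 ✓; 36 hrs/wk ≥ 25 ✓; age 43 ≥ 25 ✓; not enrolled in Professional Development Fund ✗ → not eligible.
Charitable Gift Match — status full-time ✓ (not excluded); service 138 days ≥ 120 days ✓; 36 hrs/wk ≥ 20 ✓ → eligible.
Medical Plan — grade IC3 < IC4 ✗ → not eligible.
401(k) Company Match — service 138 days < 24 months (≈720 days) ✗ → not eligible.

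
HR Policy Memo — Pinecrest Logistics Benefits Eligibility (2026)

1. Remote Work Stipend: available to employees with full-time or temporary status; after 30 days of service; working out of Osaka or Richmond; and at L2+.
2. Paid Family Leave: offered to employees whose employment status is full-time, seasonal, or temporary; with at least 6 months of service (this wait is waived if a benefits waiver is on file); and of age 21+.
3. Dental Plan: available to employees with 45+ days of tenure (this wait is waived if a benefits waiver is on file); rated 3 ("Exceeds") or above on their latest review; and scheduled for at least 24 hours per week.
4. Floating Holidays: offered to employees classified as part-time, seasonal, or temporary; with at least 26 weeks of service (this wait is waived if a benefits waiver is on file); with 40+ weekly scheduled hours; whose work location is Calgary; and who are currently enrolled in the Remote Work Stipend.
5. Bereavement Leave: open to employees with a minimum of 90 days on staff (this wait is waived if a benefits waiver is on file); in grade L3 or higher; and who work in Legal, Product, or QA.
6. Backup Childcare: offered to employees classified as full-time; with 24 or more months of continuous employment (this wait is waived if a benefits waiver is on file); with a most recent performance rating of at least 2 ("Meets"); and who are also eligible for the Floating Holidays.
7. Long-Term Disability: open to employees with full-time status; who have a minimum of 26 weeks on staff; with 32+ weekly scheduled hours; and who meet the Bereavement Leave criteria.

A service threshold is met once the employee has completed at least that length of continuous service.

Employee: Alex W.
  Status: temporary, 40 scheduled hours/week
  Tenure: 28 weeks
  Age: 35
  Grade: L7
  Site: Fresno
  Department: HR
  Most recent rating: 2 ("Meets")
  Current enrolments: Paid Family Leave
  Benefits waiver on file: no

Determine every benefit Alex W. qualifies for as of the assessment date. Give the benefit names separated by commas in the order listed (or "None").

Paid Family Leave

Remote Work Stipend — status temporary ✓; service 28 weeks ≥ 30 days ✓; site Fresno ✗ (not Osaka or Richmond) → not eligible.
Paid Family Leave — status temporary ✓; no waiver, service 28 weeks ≥ 6 months (≈180 days) ✓; age 35 ≥ 21 ✓ → eligible.
Dental Plan — no waiver, service 28 weeks ≥ 45 days ✓; rating 2 < 3 ✗ → not eligible.
Floating Holidays — status temporary ✓; no waiver, service 28 weeks ≥ 26 weeks ✓; 40 hrs/wk ≥ 40 ✓; site Fresno ✗ (not Calgary) → not eligible.
Bereavement Leave — no waiver, service 28 weeks ≥ 90 days ✓; grade L7 ≥ L3 ✓; dept HR ✗ → not eligible.
Backup Childcare — status temporary ✗ (requires full-time) → not eligible.
Long-Term Disability — status temporary ✗ (requires full-time) → not eligible.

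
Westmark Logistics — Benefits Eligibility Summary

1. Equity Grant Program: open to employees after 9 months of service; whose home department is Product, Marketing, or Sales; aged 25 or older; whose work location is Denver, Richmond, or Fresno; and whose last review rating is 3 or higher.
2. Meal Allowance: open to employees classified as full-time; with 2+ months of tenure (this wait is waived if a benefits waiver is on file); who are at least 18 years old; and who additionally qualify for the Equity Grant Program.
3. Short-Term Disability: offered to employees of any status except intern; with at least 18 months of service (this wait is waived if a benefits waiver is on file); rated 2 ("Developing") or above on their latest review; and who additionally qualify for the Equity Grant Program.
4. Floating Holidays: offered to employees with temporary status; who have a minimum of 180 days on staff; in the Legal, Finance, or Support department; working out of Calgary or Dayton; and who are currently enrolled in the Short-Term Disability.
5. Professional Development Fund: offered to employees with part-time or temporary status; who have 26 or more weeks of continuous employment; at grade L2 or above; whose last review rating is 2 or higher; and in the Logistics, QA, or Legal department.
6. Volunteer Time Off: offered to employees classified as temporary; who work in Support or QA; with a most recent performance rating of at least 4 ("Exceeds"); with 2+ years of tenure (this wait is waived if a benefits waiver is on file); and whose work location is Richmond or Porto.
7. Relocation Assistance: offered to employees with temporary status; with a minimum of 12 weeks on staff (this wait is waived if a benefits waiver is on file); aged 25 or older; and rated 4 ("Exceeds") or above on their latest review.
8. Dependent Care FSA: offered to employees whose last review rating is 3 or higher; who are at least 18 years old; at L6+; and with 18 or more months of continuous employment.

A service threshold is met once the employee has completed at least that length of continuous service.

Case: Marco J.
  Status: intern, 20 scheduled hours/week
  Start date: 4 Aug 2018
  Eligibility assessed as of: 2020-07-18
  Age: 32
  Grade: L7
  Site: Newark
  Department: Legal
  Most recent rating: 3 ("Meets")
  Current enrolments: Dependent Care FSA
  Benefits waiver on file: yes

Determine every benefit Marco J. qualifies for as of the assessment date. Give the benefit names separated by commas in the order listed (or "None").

Dependent Care FSA

Service from 4 Aug 2018 to 2020-07-18: 714 days.
Equity Grant Program — service 714 days ≥ 9 months (≈270 days) ✓; dept Legal ✗ → not eligible.
Meal Allowance — status intern ✗ (requires full-time) → not eligible.
Short-Term Disability — status intern ✗ (excluded) → not eligible.
Floating Holidays — status intern ✗ (requires temporary) → not eligible.
Professional Development Fund — status intern ✗ (requires part-time or temporary) → not eligible.
Volunteer Time Off — status intern ✗ (requires temporary) → not eligible.
Relocation Assistance — status intern ✗ (requires temporary) → not eligible.
Dependent Care FSA — rating 3 ≥ 3 ✓; age 32 ≥ 18 ✓; grade L7 ≥ L6 ✓; service 714 days ≥ 18 months (≈540 days) ✓ → eligible.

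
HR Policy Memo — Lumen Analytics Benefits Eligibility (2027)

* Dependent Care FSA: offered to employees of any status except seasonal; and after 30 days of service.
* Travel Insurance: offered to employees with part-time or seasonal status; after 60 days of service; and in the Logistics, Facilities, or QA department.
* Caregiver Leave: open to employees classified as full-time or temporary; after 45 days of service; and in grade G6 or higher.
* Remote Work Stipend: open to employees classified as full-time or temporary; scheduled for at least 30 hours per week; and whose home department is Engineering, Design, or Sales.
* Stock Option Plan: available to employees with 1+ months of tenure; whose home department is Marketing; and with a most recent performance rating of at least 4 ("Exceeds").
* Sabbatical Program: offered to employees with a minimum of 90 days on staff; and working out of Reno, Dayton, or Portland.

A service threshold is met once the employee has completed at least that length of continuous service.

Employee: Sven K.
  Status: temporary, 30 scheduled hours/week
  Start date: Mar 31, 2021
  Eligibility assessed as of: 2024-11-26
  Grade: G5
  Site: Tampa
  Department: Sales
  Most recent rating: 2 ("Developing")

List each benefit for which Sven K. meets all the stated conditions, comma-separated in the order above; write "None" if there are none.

Service from Mar 31, 2021 to 2024-11-26: 1336 days.
Dependent Care FSA — status temporary ✓ (not excluded); service 1336 days ≥ 30 days ✓ → eligible.
Travel Insurance — status temporary ✗ (requires part-time or seasonal) → not eligible.
Caregiver Leave — status temporary ✓; service 1336 days ≥ 45 days ✓; grade G5 < G6 ✗ → not eligible.
Remote Work Stipend — status temporary ✓; 30 hrs/wk ≥ 30 ✓; dept Sales ✓ → eligible.
Stock Option Plan — service 1336 days ≥ 1 month (≈30 days) ✓; dept Sales ✗ → not eligible.
Sabbatical Program — service 1336 days ≥ 90 days ✓; site Tampa ✗ (not Reno, Dayton, or Portland) → not eligible.

Dependent Care FSA, Remote Work Stipend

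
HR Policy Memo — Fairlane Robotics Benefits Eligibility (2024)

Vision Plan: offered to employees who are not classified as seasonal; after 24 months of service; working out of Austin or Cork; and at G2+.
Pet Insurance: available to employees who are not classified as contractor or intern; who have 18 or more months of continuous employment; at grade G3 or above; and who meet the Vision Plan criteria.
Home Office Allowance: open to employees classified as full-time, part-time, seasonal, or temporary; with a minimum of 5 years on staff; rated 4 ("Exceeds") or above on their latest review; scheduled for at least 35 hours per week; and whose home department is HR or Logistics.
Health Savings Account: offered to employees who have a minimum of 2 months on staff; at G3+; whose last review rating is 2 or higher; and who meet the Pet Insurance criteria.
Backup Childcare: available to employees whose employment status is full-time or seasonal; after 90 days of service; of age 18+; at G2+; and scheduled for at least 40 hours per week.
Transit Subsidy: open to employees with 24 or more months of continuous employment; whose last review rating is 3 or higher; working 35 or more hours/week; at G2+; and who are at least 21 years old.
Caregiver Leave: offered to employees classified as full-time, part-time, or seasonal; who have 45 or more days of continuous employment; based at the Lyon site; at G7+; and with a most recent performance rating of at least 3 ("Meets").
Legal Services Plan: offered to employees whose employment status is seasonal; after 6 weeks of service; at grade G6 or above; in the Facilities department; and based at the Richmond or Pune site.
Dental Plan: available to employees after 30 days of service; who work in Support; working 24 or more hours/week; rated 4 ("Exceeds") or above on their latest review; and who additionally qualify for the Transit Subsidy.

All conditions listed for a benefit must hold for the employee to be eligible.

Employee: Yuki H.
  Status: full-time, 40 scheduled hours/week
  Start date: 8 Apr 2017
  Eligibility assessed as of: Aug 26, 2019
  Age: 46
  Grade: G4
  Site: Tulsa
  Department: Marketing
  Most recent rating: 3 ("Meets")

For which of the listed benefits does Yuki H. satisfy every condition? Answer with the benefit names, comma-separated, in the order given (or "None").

Service from 8 Apr 2017 to Aug 26, 2019: 870 days.
Vision Plan — status full-time ✓ (not excluded); service 870 days ≥ 24 months (≈720 days) ✓; site Tulsa ✗ (not Austin or Cork) → not eligible.
Pet Insurance — status full-time ✓ (not excluded); service 870 days ≥ 18 months (≈540 days) ✓; grade G4 ≥ G3 ✓; not eligible for Vision Plan ✗ → not eligible.
Home Office Allowance — status full-time ✓; service 870 days < 5 years (≈1825 days) ✗ → not eligible.
Health Savings Account — service 870 days ≥ 2 months (≈60 days) ✓; grade G4 ≥ G3 ✓; rating 3 ≥ 2 ✓; not eligible for Pet Insurance ✗ → not eligible.
Backup Childcare — status full-time ✓; service 870 days ≥ 90 days ✓; age 46 ≥ 18 ✓; grade G4 ≥ G2 ✓; 40 hrs/wk ≥ 40 ✓ → eligible.
Transit Subsidy — service 870 days ≥ 24 months (≈720 days) ✓; rating 3 ≥ 3 ✓; 40 hrs/wk ≥ 35 ✓; grade G4 ≥ G2 ✓; age 46 ≥ 21 ✓ → eligible.
Caregiver Leave — status full-time ✓; service 870 days ≥ 45 days ✓; site Tulsa ✗ (not Lyon) → not eligible.
Legal Services Plan — status full-time ✗ (requires seasonal) → not eligible.
Dental Plan — service 870 days ≥ 30 days ✓; dept Marketing ✗ → not eligible.

Backup Childcare, Transit Subsidy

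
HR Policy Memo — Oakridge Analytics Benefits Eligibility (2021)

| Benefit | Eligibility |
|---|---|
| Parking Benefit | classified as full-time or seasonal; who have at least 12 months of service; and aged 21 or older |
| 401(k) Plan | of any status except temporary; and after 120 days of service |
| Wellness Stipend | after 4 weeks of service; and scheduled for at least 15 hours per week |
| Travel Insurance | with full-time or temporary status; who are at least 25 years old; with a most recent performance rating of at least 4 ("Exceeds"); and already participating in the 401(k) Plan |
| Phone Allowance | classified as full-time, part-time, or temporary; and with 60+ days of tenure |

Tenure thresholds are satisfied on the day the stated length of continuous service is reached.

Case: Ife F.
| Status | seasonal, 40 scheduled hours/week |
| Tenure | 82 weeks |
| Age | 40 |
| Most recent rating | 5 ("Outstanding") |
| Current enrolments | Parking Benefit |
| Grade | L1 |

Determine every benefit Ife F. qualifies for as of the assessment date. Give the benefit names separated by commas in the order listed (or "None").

Parking Benefit, 401(k) Plan, Wellness Stipend

Parking Benefit — status seasonal ✓; service 82 weeks ≥ 12 months (≈360 days) ✓; age 40 ≥ 21 ✓ → eligible.
401(k) Plan — status seasonal ✓ (not excluded); service 82 weeks ≥ 120 days ✓ → eligible.
Wellness Stipend — service 82 weeks ≥ 4 weeks ✓; 40 hrs/wk ≥ 15 ✓ → eligible.
Travel Insurance — status seasonal ✗ (requires full-time or temporary) → not eligible.
Phone Allowance — status seasonal ✗ (requires full-time, part-time, or temporary) → not eligible.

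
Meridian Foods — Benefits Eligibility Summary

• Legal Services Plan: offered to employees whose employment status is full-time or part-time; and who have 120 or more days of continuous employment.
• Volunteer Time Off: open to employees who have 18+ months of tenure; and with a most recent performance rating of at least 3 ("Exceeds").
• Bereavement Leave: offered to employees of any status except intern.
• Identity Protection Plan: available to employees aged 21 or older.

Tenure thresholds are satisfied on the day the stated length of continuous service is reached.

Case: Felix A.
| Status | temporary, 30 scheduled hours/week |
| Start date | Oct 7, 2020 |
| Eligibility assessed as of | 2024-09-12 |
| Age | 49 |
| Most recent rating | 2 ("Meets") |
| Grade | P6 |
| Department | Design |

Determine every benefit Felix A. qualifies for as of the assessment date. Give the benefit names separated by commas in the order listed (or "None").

Bereavement Leave, Identity Protection Plan

Service from Oct 7, 2020 to 2024-09-12: 1436 days.
Legal Services Plan — status temporary ✗ (requires full-time or part-time) → not eligible.
Volunteer Time Off — service 1436 days ≥ 18 months (≈540 days) ✓; rating 2 < 3 ✗ → not eligible.
Bereavement Leave — status temporary ✓ (not excluded) → eligible.
Identity Protection Plan — age 49 ≥ 21 ✓ → eligible.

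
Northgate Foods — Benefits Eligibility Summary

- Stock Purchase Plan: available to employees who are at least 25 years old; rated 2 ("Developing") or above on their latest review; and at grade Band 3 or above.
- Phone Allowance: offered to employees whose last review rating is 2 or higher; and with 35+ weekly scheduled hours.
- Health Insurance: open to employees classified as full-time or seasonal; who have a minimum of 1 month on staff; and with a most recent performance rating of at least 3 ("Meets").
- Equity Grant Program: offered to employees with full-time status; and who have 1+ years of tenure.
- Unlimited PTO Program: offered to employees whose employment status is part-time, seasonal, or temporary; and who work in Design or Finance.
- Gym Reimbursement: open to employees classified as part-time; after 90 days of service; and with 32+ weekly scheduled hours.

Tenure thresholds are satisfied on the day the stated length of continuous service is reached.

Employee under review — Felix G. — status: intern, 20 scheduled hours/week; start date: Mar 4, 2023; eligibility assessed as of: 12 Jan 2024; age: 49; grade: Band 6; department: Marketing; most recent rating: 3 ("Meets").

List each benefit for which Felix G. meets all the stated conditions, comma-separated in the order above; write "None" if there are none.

Service from Mar 4, 2023 to 12 Jan 2024: 314 days.
Stock Purchase Plan — age 49 ≥ 25 ✓; rating 3 ≥ 2 ✓; grade Band 6 ≥ Band 3 ✓ → eligible.
Phone Allowance — rating 3 ≥ 2 ✓; 20 hrs/wk < 35 ✗ → not eligible.
Health Insurance — status intern ✗ (requires full-time or seasonal) → not eligible.
Equity Grant Program — status intern ✗ (requires full-time) → not eligible.
Unlimited PTO Program — status intern ✗ (requires part-time, seasonal, or temporary) → not eligible.
Gym Reimbursement — status intern ✗ (requires part-time) → not eligible.

Stock Purchase Plan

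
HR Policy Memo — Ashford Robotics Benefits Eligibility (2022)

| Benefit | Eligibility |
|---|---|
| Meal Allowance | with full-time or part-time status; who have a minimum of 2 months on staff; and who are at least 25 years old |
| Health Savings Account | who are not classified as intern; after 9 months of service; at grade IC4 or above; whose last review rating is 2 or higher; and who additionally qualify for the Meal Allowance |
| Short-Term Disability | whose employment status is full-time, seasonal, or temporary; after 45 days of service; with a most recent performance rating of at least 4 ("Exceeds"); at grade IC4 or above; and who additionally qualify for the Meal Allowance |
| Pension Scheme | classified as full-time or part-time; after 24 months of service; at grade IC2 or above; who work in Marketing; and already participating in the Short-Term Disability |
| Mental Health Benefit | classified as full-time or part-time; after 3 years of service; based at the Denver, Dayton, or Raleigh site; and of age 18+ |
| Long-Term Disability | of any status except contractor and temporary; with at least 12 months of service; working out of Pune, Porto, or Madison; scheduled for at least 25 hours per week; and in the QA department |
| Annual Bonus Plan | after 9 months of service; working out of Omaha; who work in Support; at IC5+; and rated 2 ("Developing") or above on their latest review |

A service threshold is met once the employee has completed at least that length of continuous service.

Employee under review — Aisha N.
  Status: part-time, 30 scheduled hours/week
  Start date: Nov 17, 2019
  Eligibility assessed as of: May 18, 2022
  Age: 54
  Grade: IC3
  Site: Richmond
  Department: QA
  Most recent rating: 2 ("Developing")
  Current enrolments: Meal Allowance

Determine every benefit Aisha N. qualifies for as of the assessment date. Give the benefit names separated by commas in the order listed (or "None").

Meal Allowance

Service from Nov 17, 2019 to May 18, 2022: 913 days.
Meal Allowance — status part-time ✓; service 913 days ≥ 2 months (≈60 days) ✓; age 54 ≥ 25 ✓ → eligible.
Health Savings Account — status part-time ✓ (not excluded); service 913 days ≥ 9 months (≈270 days) ✓; grade IC3 < IC4 ✗ → not eligible.
Short-Term Disability — status part-time ✗ (requires full-time, seasonal, or temporary) → not eligible.
Pension Scheme — status part-time ✓; service 913 days ≥ 24 months (≈720 days) ✓; grade IC3 ≥ IC2 ✓; dept QA ✗ → not eligible.
Mental Health Benefit — status part-time ✓; service 913 days < 3 years (≈1095 days) ✗ → not eligible.
Long-Term Disability — status part-time ✓ (not excluded); service 913 days ≥ 12 months (≈360 days) ✓; site Richmond ✗ (not Pune, Porto, or Madison) → not eligible.
Annual Bonus Plan — service 913 days ≥ 9 months (≈270 days) ✓; site Richmond ✗ (not Omaha) → not eligible.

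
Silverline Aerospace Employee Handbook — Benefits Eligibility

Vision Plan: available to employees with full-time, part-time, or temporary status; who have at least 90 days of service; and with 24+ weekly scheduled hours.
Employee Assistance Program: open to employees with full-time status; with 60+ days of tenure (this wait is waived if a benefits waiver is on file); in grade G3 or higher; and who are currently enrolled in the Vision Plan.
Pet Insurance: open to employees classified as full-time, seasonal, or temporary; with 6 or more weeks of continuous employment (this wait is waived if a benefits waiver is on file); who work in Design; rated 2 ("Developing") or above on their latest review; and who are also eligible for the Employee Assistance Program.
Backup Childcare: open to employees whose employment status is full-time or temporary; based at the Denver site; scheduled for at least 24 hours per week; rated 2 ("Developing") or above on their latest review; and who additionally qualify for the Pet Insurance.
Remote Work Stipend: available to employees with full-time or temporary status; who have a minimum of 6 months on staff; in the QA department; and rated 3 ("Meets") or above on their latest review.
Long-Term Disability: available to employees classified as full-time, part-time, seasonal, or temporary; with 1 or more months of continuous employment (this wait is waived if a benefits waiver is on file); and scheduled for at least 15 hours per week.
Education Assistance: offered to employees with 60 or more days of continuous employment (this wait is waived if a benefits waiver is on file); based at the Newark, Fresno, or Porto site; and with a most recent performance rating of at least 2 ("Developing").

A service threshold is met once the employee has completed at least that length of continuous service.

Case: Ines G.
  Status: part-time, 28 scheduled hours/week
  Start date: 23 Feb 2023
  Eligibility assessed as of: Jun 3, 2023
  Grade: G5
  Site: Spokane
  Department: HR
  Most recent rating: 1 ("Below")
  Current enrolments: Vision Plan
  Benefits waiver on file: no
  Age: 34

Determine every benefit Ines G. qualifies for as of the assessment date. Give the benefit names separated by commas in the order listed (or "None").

Vision Plan, Long-Term Disability

Service from 23 Feb 2023 to Jun 3, 2023: 100 days.
Vision Plan — status part-time ✓; service 100 days ≥ 90 days ✓; 28 hrs/wk ≥ 24 ✓ → eligible.
Employee Assistance Program — status part-time ✗ (requires full-time) → not eligible.
Pet Insurance — status part-time ✗ (requires full-time, seasonal, or temporary) → not eligible.
Backup Childcare — status part-time ✗ (requires full-time or temporary) → not eligible.
Remote Work Stipend — status part-time ✗ (requires full-time or temporary) → not eligible.
Long-Term Disability — status part-time ✓; no waiver, service 100 days ≥ 1 month (≈30 days) ✓; 28 hrs/wk ≥ 15 ✓ → eligible.
Education Assistance — no waiver, service 100 days ≥ 60 days ✓; site Spokane ✗ (not Newark, Fresno, or Porto) → not eligible.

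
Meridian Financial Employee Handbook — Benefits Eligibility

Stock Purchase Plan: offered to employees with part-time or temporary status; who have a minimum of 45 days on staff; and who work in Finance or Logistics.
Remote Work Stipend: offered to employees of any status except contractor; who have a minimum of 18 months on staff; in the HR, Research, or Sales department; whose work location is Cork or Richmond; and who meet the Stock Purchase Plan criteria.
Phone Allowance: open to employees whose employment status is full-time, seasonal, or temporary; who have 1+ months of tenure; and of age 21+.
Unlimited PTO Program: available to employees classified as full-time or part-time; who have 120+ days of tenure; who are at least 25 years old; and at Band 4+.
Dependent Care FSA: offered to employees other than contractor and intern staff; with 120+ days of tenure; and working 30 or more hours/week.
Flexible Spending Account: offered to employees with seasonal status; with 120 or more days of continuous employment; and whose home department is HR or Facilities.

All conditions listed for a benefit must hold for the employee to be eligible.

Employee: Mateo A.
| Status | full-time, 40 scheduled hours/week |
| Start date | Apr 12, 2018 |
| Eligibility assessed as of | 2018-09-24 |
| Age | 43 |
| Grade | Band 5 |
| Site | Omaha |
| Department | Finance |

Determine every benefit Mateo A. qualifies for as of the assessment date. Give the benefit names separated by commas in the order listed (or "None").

Service from Apr 12, 2018 to 2018-09-24: 165 days.
Stock Purchase Plan — status full-time ✗ (requires part-time or temporary) → not eligible.
Remote Work Stipend — status full-time ✓ (not excluded); service 165 days < 18 months (≈540 days) ✗ → not eligible.
Phone Allowance — status full-time ✓; service 165 days ≥ 1 month (≈30 days) ✓; age 43 ≥ 21 ✓ → eligible.
Unlimited PTO Program — status full-time ✓; service 165 days ≥ 120 days ✓; age 43 ≥ 25 ✓; grade Band 5 ≥ Band 4 ✓ → eligible.
Dependent Care FSA — status full-time ✓ (not excluded); service 165 days ≥ 120 days ✓; 40 hrs/wk ≥ 30 ✓ → eligible.
Flexible Spending Account — status full-time ✗ (requires seasonal) → not eligible.

Phone Allowance, Unlimited PTO Program, Dependent Care FSA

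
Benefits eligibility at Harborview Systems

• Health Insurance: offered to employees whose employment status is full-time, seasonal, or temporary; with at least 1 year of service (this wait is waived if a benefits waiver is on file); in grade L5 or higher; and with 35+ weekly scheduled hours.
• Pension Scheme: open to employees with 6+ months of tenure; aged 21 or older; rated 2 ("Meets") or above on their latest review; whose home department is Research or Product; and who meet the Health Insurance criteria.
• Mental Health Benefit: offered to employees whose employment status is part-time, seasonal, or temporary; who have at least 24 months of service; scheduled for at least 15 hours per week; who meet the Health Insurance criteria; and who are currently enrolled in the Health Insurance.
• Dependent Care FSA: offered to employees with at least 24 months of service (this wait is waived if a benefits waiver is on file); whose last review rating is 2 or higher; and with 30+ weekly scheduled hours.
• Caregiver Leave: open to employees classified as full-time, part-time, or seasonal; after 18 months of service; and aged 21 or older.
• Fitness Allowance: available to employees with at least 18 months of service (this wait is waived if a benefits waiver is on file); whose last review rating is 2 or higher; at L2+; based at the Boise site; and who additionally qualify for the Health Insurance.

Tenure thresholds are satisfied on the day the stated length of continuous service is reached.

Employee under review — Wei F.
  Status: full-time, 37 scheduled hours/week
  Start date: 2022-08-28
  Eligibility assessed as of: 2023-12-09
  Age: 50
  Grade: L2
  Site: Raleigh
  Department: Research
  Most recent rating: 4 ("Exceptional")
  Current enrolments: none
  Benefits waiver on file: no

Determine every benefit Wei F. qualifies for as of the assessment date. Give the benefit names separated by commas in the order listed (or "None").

Service from 2022-08-28 to 2023-12-09: 468 days.
Health Insurance — status full-time ✓; no waiver, service 468 days ≥ 1 year (≈365 days) ✓; grade L2 < L5 ✗ → not eligible.
Pension Scheme — service 468 days ≥ 6 months (≈180 days) ✓; age 50 ≥ 21 ✓; rating 4 ≥ 2 ✓; dept Research ✓; not eligible for Health Insurance ✗ → not eligible.
Mental Health Benefit — status full-time ✗ (requires part-time, seasonal, or temporary) → not eligible.
Dependent Care FSA — no waiver, service 468 days < 24 months (≈720 days) ✗ → not eligible.
Caregiver Leave — status full-time ✓; service 468 days < 18 months (≈540 days) ✗ → not eligible.
Fitness Allowance — no waiver, service 468 days < 18 months (≈540 days) ✗ → not eligible.

None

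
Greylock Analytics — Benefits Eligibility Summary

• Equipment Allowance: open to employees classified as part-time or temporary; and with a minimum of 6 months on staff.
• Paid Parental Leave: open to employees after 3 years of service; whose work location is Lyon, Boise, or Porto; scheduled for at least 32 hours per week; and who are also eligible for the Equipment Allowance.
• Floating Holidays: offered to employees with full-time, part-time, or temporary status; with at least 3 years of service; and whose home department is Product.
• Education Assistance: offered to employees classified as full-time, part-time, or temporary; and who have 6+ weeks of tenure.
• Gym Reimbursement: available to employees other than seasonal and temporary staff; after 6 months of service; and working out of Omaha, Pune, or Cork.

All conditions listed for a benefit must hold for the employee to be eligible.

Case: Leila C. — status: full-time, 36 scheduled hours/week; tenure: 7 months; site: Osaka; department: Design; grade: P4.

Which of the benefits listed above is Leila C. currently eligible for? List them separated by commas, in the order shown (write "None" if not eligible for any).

Education Assistance

Equipment Allowance — status full-time ✗ (requires part-time or temporary) → not eligible.
Paid Parental Leave — service 7 months < 3 years (≈1095 days) ✗ → not eligible.
Floating Holidays — status full-time ✓; service 7 months < 3 years (≈1095 days) ✗ → not eligible.
Education Assistance — status full-time ✓; service 7 months ≥ 6 weeks (≈42 days) ✓ → eligible.
Gym Reimbursement — status full-time ✓ (not excluded); service 7 months ≥ 6 months ✓; site Osaka ✗ (not Omaha, Pune, or Cork) → not eligible.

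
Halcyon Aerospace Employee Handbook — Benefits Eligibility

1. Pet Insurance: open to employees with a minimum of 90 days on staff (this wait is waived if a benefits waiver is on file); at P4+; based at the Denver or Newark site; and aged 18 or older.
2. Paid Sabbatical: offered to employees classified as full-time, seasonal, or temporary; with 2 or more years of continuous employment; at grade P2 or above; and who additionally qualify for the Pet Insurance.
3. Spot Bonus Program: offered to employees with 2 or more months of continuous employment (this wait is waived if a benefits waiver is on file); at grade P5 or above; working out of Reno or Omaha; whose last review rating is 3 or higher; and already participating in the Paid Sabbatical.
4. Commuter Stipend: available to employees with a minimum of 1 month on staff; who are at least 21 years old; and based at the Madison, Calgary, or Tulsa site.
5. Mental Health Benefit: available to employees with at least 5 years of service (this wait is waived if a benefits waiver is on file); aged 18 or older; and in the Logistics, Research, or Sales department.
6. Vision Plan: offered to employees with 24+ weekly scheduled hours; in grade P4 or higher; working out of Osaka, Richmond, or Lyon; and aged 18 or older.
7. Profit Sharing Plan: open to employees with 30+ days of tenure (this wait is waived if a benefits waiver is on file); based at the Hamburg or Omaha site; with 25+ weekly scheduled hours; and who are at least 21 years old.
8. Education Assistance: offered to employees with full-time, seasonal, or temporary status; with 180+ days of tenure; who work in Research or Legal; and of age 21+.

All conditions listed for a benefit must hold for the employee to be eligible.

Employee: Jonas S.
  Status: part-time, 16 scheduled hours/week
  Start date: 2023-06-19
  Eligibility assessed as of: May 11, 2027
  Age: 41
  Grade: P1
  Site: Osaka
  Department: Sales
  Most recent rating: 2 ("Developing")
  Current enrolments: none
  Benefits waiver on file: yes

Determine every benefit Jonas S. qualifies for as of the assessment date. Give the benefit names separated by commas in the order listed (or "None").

Service from 2023-06-19 to May 11, 2027: 1422 days.
Pet Insurance — benefits waiver on file ✓; grade P1 < P4 ✗ → not eligible.
Paid Sabbatical — status part-time ✗ (requires full-time, seasonal, or temporary) → not eligible.
Spot Bonus Program — benefits waiver on file ✓; grade P1 < P5 ✗ → not eligible.
Commuter Stipend — service 1422 days ≥ 1 month (≈30 days) ✓; age 41 ≥ 21 ✓; site Osaka ✗ (not Madison, Calgary, or Tulsa) → not eligible.
Mental Health Benefit — benefits waiver on file ✓; age 41 ≥ 18 ✓; dept Sales ✓ → eligible.
Vision Plan — 16 hrs/wk < 24 ✗ → not eligible.
Profit Sharing Plan — benefits waiver on file ✓; site Osaka ✗ (not Hamburg or Omaha) → not eligible.
Education Assistance — status part-time ✗ (requires full-time, seasonal, or temporary) → not eligible.

Mental Health Benefit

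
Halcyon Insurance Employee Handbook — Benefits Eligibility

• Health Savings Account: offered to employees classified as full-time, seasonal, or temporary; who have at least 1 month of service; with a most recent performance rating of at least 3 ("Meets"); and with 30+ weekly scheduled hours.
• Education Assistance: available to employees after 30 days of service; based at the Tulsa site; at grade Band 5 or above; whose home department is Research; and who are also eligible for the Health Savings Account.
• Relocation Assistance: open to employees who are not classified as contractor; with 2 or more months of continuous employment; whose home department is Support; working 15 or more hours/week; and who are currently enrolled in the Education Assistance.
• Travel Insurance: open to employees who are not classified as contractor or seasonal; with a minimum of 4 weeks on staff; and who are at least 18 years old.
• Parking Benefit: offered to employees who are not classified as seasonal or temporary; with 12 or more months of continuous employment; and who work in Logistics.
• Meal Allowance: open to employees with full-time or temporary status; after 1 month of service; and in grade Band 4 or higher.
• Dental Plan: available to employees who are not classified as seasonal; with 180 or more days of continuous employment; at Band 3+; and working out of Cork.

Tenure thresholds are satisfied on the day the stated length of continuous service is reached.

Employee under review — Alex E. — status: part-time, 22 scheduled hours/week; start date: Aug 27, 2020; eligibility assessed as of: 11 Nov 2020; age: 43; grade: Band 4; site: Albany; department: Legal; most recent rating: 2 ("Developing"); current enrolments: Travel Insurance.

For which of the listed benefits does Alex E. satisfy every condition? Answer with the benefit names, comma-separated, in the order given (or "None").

Travel Insurance

Service from Aug 27, 2020 to 11 Nov 2020: 76 days.
Health Savings Account — status part-time ✗ (requires full-time, seasonal, or temporary) → not eligible.
Education Assistance — service 76 days ≥ 30 days ✓; site Albany ✗ (not Tulsa) → not eligible.
Relocation Assistance — status part-time ✓ (not excluded); service 76 days ≥ 2 months (≈60 days) ✓; dept Legal ✗ → not eligible.
Travel Insurance — status part-time ✓ (not excluded); service 76 days ≥ 4 weeks (≈28 days) ✓; age 43 ≥ 18 ✓ → eligible.
Parking Benefit — status part-time ✓ (not excluded); service 76 days < 12 months (≈360 days) ✗ → not eligible.
Meal Allowance — status part-time ✗ (requires full-time or temporary) → not eligible.
Dental Plan — status part-time ✓ (not excluded); service 76 days < 180 days ✗ → not eligible.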